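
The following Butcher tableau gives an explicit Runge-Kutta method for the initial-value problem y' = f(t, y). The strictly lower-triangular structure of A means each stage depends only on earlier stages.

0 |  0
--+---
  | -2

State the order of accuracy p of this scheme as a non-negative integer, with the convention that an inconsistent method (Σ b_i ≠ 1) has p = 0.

0

b = (-2)
c = (0)
Σ b_i: (-2)·1 = -2 ≠ 1 ⇒ order 0.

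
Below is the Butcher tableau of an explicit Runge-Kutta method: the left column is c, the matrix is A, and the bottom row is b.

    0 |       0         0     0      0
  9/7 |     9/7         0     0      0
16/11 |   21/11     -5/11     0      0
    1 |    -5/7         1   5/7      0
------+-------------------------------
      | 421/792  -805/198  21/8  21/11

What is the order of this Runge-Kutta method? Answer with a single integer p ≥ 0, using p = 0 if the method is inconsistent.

2

b = (421/792, -805/198, 21/8, 21/11)
c = (0, 9/7, 16/11, 1)
Ac = (0, 0, -45/77, 179/77)
Σ b_i: 421/792·1 + (-805/198)·1 + 21/8·1 + 21/11·1 = 1 ✓
b·c: (-805/198)·9/7 + 21/8·16/11 + 21/11·1 = 1/2 ✓
b·c²: (-805/198)·81/49 + 21/8·256/121 + 21/11·1 = 1257/1694 ≠ 1/3 ⇒ order 2.
b·Ac: 21/8·(-45/77) + 21/11·179/77 = 2811/968 ≠ 1/6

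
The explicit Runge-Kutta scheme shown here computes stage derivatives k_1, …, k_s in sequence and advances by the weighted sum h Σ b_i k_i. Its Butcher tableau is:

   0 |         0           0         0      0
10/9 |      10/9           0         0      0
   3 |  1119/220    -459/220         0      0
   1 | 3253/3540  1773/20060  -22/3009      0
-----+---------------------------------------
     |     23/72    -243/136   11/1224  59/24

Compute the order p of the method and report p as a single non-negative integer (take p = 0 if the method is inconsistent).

b = (23/72, -243/136, 11/1224, 59/24)
c = (0, 10/9, 3, 1)
Ac = (0, 0, -51/22, 9/118)
Σ b_i: 23/72·1 + (-243/136)·1 + 11/1224·1 + 59/24·1 = 1 ✓
b·c: (-243/136)·10/9 + 11/1224·3 + 59/24·1 = 1/2 ✓
b·c²: (-243/136)·100/81 + 11/1224·9 + 59/24·1 = 1/3 ✓
b·Ac: 11/1224·(-51/22) + 59/24·9/118 = 1/6 ✓
b·c³: (-243/136)·1000/729 + 11/1224·27 + 59/24·1 = 1/4 ✓
b·(c∘Ac): 11/1224·(-153/22) + 59/24·9/118 = 1/8 ✓
b·Ac²: 11/1224·(-85/33) + 59/24·23/531 = 1/12 ✓
b·A²c: 59/24·1/59 = 1/24 ✓; 4 stages ⇒ order 4.

4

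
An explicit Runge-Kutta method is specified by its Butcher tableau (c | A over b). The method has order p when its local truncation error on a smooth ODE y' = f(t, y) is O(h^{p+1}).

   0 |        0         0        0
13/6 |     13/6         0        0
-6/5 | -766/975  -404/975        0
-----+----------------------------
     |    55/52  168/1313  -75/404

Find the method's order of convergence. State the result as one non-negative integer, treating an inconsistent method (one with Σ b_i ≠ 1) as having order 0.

3

b = (55/52, 168/1313, -75/404)
c = (0, 13/6, -6/5)
Ac = (0, 0, -202/225)
Σ b_i: 55/52·1 + 168/1313·1 + (-75/404)·1 = 1 ✓
b·c: 168/1313·13/6 + (-75/404)·(-6/5) = 1/2 ✓
b·c²: 168/1313·169/36 + (-75/404)·36/25 = 1/3 ✓
b·Ac: (-75/404)·(-202/225) = 1/6 ✓; 3 stages ⇒ order 3.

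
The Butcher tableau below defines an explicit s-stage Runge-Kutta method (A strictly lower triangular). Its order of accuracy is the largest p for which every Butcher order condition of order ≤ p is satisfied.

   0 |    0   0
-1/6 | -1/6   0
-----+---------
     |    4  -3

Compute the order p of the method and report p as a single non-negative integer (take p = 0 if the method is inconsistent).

b = (4, -3)
c = (0, -1/6)
Σ b_i: 4·1 + (-3)·1 = 1 ✓
b·c: (-3)·(-1/6) = 1/2 ✓; 2 stages ⇒ order 2.

2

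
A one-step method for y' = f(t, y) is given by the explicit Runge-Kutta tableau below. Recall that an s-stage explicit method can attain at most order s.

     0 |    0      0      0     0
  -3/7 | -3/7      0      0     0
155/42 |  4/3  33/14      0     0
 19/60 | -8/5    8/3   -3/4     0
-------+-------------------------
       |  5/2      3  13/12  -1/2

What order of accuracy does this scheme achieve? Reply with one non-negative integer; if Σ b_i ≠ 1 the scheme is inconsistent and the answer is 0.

0

b = (5/2, 3, 13/12, -1/2)
c = (0, -3/7, 155/42, 19/60)
Ac = (0, 0, -99/98, -219/56)
Σ b_i: 5/2·1 + 3·1 + 13/12·1 + (-1/2)·1 = 73/12 ≠ 1 ⇒ order 0.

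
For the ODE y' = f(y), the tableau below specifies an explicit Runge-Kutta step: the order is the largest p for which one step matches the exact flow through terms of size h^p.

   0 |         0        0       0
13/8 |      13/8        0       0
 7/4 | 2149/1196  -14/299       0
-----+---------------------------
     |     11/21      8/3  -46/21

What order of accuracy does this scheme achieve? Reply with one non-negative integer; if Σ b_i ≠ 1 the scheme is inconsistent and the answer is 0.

3

b = (11/21, 8/3, -46/21)
c = (0, 13/8, 7/4)
Ac = (0, 0, -7/92)
Σ b_i: 11/21·1 + 8/3·1 + (-46/21)·1 = 1 ✓
b·c: 8/3·13/8 + (-46/21)·7/4 = 1/2 ✓
b·c²: 8/3·169/64 + (-46/21)·49/16 = 1/3 ✓
b·Ac: (-46/21)·(-7/92) = 1/6 ✓; 3 stages ⇒ order 3.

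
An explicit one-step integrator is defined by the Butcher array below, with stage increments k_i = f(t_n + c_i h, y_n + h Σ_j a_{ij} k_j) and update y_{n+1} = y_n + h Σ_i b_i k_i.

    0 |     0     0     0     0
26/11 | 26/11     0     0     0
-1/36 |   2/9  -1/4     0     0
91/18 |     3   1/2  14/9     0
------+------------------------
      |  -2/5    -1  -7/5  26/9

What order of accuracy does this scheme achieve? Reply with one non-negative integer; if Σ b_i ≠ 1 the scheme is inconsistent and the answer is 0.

b = (-2/5, -1, -7/5, 26/9)
c = (0, 26/11, -1/36, 91/18)
Ac = (0, 0, -13/22, 2029/1782)
Σ b_i: (-2/5)·1 + (-1)·1 + (-7/5)·1 + 26/9·1 = 4/45 ≠ 1 ⇒ order 0.

0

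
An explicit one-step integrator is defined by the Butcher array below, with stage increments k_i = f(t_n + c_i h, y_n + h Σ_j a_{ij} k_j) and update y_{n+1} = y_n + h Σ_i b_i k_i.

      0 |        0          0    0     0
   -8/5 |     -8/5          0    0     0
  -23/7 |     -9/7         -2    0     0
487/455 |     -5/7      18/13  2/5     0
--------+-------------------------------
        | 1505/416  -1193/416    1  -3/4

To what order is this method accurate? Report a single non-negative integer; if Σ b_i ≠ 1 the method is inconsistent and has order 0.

2

b = (1505/416, -1193/416, 1, -3/4)
c = (0, -8/5, -23/7, 487/455)
Ac = (0, 0, 16/5, -1606/455)
Σ b_i: 1505/416·1 + (-1193/416)·1 + 1·1 + (-3/4)·1 = 1 ✓
b·c: (-1193/416)·(-8/5) + 1·(-23/7) + (-3/4)·487/455 = 1/2 ✓
b·c²: (-1193/416)·64/25 + 1·529/49 + (-3/4)·237169/207025 = 429813/165620 ≠ 1/3 ⇒ order 2.
b·Ac: 1·16/5 + (-3/4)·(-1606/455) = 5321/910 ≠ 1/6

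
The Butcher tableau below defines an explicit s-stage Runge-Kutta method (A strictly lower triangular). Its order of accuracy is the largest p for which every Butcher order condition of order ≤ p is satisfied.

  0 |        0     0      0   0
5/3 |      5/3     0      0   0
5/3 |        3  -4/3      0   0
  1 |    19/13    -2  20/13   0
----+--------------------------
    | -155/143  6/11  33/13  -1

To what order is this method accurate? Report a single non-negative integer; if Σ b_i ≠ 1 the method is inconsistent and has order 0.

b = (-155/143, 6/11, 33/13, -1)
c = (0, 5/3, 5/3, 1)
Ac = (0, 0, -20/9, -10/13)
Σ b_i: (-155/143)·1 + 6/11·1 + 33/13·1 + (-1)·1 = 1 ✓
b·c: 6/11·5/3 + 33/13·5/3 + (-1)·1 = 592/143 ≠ 1/2 ⇒ order 1.

1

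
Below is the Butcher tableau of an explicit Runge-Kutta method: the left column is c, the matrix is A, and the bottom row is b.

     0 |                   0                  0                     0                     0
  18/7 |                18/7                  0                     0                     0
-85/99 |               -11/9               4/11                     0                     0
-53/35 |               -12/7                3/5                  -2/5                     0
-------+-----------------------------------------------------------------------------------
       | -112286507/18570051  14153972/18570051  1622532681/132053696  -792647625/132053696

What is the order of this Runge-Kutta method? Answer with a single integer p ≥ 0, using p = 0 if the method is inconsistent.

3

b = (-112286507/18570051, 14153972/18570051, 1622532681/132053696, -792647625/132053696)
c = (0, 18/7, -85/99, -53/35)
Ac = (0, 0, 72/77, 6536/3465)
Σ b_i: (-112286507/18570051)·1 + 14153972/18570051·1 + 1622532681/132053696·1 + (-792647625/132053696)·1 = 1 ✓
b·c: 14153972/18570051·18/7 + 1622532681/132053696·(-85/99) + (-792647625/132053696)·(-53/35) = 1/2 ✓
b·c²: 14153972/18570051·324/49 + 1622532681/132053696·7225/9801 + (-792647625/132053696)·2809/1225 = 1/3 ✓
b·Ac: 1622532681/132053696·72/77 + (-792647625/132053696)·6536/3465 = 1/6 ✓
b·c³: 14153972/18570051·5832/343 + 1622532681/132053696·(-614125/970299) + (-792647625/132053696)·(-148877/42875) = 1562975035313/60055544934 ≠ 1/4 ⇒ order 3.
b·(c∘Ac): 1622532681/132053696·(-680/847) + (-792647625/132053696)·(-346408/121275) = 630972925/86660238 ≠ 1/8
b·Ac²: 1622532681/132053696·1296/539 + (-792647625/132053696)·8818522/2401245 = 1029438948193/137269816992 ≠ 1/12
b·A²c: (-792647625/132053696)·(-144/385) = 18529425/8253356 ≠ 1/24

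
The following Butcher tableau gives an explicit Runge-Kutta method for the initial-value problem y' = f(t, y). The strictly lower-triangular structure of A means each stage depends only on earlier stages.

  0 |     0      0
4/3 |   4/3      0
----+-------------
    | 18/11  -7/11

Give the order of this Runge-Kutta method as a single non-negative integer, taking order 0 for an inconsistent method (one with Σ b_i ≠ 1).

b = (18/11, -7/11)
c = (0, 4/3)
Σ b_i: 18/11·1 + (-7/11)·1 = 1 ✓
b·c: (-7/11)·4/3 = -28/33 ≠ 1/2 ⇒ order 1.

1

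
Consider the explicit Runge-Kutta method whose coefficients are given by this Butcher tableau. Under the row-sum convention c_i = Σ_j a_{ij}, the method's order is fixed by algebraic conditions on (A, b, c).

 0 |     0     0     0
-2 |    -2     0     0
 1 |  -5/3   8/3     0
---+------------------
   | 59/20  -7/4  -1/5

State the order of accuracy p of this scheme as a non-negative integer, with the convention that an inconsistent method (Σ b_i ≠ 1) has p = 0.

1

b = (59/20, -7/4, -1/5)
c = (0, -2, 1)
Ac = (0, 0, -16/3)
Σ b_i: 59/20·1 + (-7/4)·1 + (-1/5)·1 = 1 ✓
b·c: (-7/4)·(-2) + (-1/5)·1 = 33/10 ≠ 1/2 ⇒ order 1.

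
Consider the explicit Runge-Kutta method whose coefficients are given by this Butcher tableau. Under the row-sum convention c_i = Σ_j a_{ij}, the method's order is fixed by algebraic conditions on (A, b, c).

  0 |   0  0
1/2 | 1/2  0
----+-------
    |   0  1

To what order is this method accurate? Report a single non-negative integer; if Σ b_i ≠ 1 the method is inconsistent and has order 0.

b = (0, 1)
c = (0, 1/2)
Σ b_i: 1·1 = 1 ✓
b·c: 1·1/2 = 1/2 ✓; 2 stages ⇒ order 2.

2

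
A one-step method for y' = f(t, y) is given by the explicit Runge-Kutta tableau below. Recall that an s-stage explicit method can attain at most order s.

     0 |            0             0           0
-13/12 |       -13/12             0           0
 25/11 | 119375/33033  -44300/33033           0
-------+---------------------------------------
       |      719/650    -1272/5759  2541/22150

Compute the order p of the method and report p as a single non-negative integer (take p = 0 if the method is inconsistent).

3

b = (719/650, -1272/5759, 2541/22150)
c = (0, -13/12, 25/11)
Ac = (0, 0, 11075/7623)
Σ b_i: 719/650·1 + (-1272/5759)·1 + 2541/22150·1 = 1 ✓
b·c: (-1272/5759)·(-13/12) + 2541/22150·25/11 = 1/2 ✓
b·c²: (-1272/5759)·169/144 + 2541/22150·625/121 = 1/3 ✓
b·Ac: 2541/22150·11075/7623 = 1/6 ✓; 3 stages ⇒ order 3.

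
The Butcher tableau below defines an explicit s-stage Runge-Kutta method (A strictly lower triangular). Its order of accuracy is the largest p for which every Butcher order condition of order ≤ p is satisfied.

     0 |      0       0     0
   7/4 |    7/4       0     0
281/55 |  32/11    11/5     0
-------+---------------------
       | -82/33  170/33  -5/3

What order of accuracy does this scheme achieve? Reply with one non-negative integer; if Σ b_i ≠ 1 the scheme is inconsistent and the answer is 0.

2

b = (-82/33, 170/33, -5/3)
c = (0, 7/4, 281/55)
Ac = (0, 0, 77/20)
Σ b_i: (-82/33)·1 + 170/33·1 + (-5/3)·1 = 1 ✓
b·c: 170/33·7/4 + (-5/3)·281/55 = 1/2 ✓
b·c²: 170/33·49/16 + (-5/3)·78961/3025 = -402613/14520 ≠ 1/3 ⇒ order 2.
b·Ac: (-5/3)·77/20 = -77/12 ≠ 1/6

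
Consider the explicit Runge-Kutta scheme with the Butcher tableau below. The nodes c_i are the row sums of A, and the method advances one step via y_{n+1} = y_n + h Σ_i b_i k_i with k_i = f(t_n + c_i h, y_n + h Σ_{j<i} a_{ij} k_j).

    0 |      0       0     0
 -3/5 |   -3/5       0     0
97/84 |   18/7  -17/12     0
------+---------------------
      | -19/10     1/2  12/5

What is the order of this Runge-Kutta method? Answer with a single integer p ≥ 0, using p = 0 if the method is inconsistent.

1

b = (-19/10, 1/2, 12/5)
c = (0, -3/5, 97/84)
Ac = (0, 0, 17/20)
Σ b_i: (-19/10)·1 + 1/2·1 + 12/5·1 = 1 ✓
b·c: 1/2·(-3/5) + 12/5·97/84 = 173/70 ≠ 1/2 ⇒ order 1.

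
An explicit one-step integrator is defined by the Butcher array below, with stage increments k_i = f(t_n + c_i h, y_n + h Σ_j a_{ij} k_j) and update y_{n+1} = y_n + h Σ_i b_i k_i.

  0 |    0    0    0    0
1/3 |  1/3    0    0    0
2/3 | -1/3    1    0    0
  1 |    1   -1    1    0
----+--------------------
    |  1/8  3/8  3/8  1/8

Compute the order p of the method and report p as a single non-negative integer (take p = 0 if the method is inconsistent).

b = (1/8, 3/8, 3/8, 1/8)
c = (0, 1/3, 2/3, 1)
Ac = (0, 0, 1/3, 1/3)
Σ b_i: 1/8·1 + 3/8·1 + 3/8·1 + 1/8·1 = 1 ✓
b·c: 3/8·1/3 + 3/8·2/3 + 1/8·1 = 1/2 ✓
b·c²: 3/8·1/9 + 3/8·4/9 + 1/8·1 = 1/3 ✓
b·Ac: 3/8·1/3 + 1/8·1/3 = 1/6 ✓
b·c³: 3/8·1/27 + 3/8·8/27 + 1/8·1 = 1/4 ✓
b·(c∘Ac): 3/8·2/9 + 1/8·1/3 = 1/8 ✓
b·Ac²: 3/8·1/9 + 1/8·1/3 = 1/12 ✓
b·A²c: 1/8·1/3 = 1/24 ✓; 4 stages ⇒ order 4.

4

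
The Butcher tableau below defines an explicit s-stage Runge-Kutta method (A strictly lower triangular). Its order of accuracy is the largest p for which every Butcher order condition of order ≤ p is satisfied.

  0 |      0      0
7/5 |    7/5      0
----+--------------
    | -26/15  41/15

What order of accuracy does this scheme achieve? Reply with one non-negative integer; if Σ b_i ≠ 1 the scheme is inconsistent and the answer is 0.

1

b = (-26/15, 41/15)
c = (0, 7/5)
Σ b_i: (-26/15)·1 + 41/15·1 = 1 ✓
b·c: 41/15·7/5 = 287/75 ≠ 1/2 ⇒ order 1.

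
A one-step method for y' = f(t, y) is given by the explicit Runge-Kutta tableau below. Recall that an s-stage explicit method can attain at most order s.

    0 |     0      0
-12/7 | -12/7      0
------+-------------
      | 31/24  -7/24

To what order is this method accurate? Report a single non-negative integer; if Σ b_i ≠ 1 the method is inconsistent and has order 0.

b = (31/24, -7/24)
c = (0, -12/7)
Σ b_i: 31/24·1 + (-7/24)·1 = 1 ✓
b·c: (-7/24)·(-12/7) = 1/2 ✓; 2 stages ⇒ order 2.

2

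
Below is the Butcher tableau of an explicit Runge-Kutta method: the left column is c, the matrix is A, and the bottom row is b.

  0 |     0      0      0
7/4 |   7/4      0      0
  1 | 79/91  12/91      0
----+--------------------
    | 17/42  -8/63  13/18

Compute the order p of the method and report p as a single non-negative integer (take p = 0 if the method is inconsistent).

b = (17/42, -8/63, 13/18)
c = (0, 7/4, 1)
Ac = (0, 0, 3/13)
Σ b_i: 17/42·1 + (-8/63)·1 + 13/18·1 = 1 ✓
b·c: (-8/63)·7/4 + 13/18·1 = 1/2 ✓
b·c²: (-8/63)·49/16 + 13/18·1 = 1/3 ✓
b·Ac: 13/18·3/13 = 1/6 ✓; 3 stages ⇒ order 3.

3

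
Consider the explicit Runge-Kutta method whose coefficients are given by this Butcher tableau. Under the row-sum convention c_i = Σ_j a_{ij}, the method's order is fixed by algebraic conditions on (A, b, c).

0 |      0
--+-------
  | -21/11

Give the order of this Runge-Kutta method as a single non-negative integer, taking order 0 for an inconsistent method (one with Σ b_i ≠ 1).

b = (-21/11)
c = (0)
Σ b_i: (-21/11)·1 = -21/11 ≠ 1 ⇒ order 0.

0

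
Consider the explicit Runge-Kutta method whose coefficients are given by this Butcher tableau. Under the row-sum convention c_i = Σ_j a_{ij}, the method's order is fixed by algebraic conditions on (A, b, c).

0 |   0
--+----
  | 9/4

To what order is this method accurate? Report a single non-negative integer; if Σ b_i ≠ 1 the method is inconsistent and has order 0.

b = (9/4)
c = (0)
Σ b_i: 9/4·1 = 9/4 ≠ 1 ⇒ order 0.

0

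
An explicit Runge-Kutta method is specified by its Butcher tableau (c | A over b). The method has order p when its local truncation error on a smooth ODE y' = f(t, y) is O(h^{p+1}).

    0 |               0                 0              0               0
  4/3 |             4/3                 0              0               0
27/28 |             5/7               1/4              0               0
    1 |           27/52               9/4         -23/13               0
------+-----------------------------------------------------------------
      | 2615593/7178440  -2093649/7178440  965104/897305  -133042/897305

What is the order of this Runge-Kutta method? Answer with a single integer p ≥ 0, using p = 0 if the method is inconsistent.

3

b = (2615593/7178440, -2093649/7178440, 965104/897305, -133042/897305)
c = (0, 4/3, 27/28, 1)
Ac = (0, 0, 1/3, 471/364)
Σ b_i: 2615593/7178440·1 + (-2093649/7178440)·1 + 965104/897305·1 + (-133042/897305)·1 = 1 ✓
b·c: (-2093649/7178440)·4/3 + 965104/897305·27/28 + (-133042/897305)·1 = 1/2 ✓
b·c²: (-2093649/7178440)·16/9 + 965104/897305·729/784 + (-133042/897305)·1 = 1/3 ✓
b·Ac: 965104/897305·1/3 + (-133042/897305)·471/364 = 1/6 ✓
b·c³: (-2093649/7178440)·64/27 + 965104/897305·19683/21952 + (-133042/897305)·1 = 28215581/226120860 ≠ 1/4 ⇒ order 3.
b·(c∘Ac): 965104/897305·9/28 + (-133042/897305)·471/364 = 276123/1794610 ≠ 1/8
b·Ac²: 965104/897305·4/9 + (-133042/897305)·24001/10192 = 58280717/452241720 ≠ 1/12
b·A²c: (-133042/897305)·(-23/39) = 235382/2691915 ≠ 1/24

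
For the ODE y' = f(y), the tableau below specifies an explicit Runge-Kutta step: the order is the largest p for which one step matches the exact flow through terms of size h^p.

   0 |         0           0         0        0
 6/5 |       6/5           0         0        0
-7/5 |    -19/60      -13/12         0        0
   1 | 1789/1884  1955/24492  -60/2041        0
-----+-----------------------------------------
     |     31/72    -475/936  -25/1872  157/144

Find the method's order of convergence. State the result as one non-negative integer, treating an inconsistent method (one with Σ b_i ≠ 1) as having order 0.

b = (31/72, -475/936, -25/1872, 157/144)
c = (0, 6/5, -7/5, 1)
Ac = (0, 0, -13/10, 43/314)
Σ b_i: 31/72·1 + (-475/936)·1 + (-25/1872)·1 + 157/144·1 = 1 ✓
b·c: (-475/936)·6/5 + (-25/1872)·(-7/5) + 157/144·1 = 1/2 ✓
b·c²: (-475/936)·36/25 + (-25/1872)·49/25 + 157/144·1 = 1/3 ✓
b·Ac: (-25/1872)·(-13/10) + 157/144·43/314 = 1/6 ✓
b·c³: (-475/936)·216/125 + (-25/1872)·(-343/125) + 157/144·1 = 1/4 ✓
b·(c∘Ac): (-25/1872)·91/50 + 157/144·43/314 = 1/8 ✓
b·Ac²: (-25/1872)·(-39/25) + 157/144·9/157 = 1/12 ✓
b·A²c: 157/144·6/157 = 1/24 ✓; 4 stages ⇒ order 4.

4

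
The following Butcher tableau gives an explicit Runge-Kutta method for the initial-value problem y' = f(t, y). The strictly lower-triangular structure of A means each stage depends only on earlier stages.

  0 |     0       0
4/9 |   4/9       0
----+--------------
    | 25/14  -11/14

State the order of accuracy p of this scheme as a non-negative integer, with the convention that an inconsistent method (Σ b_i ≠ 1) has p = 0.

b = (25/14, -11/14)
c = (0, 4/9)
Σ b_i: 25/14·1 + (-11/14)·1 = 1 ✓
b·c: (-11/14)·4/9 = -22/63 ≠ 1/2 ⇒ order 1.

1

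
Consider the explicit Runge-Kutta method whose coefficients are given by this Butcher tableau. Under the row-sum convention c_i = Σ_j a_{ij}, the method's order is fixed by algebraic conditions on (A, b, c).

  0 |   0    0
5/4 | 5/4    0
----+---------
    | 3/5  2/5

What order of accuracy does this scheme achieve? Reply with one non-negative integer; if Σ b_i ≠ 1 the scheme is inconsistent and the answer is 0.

2

b = (3/5, 2/5)
c = (0, 5/4)
Σ b_i: 3/5·1 + 2/5·1 = 1 ✓
b·c: 2/5·5/4 = 1/2 ✓; 2 stages ⇒ order 2.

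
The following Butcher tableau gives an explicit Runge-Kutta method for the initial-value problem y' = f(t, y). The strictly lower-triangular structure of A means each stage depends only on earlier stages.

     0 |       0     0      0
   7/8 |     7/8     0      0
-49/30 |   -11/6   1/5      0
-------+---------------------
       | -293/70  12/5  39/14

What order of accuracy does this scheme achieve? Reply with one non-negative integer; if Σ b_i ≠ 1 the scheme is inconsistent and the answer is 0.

1

b = (-293/70, 12/5, 39/14)
c = (0, 7/8, -49/30)
Ac = (0, 0, 7/40)
Σ b_i: (-293/70)·1 + 12/5·1 + 39/14·1 = 1 ✓
b·c: 12/5·7/8 + 39/14·(-49/30) = -49/20 ≠ 1/2 ⇒ order 1.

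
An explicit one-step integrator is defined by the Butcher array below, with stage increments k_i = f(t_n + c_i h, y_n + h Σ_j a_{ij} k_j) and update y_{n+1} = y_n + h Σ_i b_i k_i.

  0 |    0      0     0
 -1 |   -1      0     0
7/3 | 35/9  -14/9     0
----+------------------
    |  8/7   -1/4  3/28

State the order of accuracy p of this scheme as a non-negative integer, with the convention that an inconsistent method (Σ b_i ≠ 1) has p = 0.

3

b = (8/7, -1/4, 3/28)
c = (0, -1, 7/3)
Ac = (0, 0, 14/9)
Σ b_i: 8/7·1 + (-1/4)·1 + 3/28·1 = 1 ✓
b·c: (-1/4)·(-1) + 3/28·7/3 = 1/2 ✓
b·c²: (-1/4)·1 + 3/28·49/9 = 1/3 ✓
b·Ac: 3/28·14/9 = 1/6 ✓; 3 stages ⇒ order 3.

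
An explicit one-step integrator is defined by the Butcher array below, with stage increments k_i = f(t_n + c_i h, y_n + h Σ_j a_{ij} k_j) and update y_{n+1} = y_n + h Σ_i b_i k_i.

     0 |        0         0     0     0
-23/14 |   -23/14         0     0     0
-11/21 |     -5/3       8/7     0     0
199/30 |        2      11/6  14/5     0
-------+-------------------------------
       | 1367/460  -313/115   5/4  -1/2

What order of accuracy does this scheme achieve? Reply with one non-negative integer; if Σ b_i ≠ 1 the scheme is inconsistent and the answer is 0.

2

b = (1367/460, -313/115, 5/4, -1/2)
c = (0, -23/14, -11/21, 199/30)
Ac = (0, 0, -92/49, -627/140)
Σ b_i: 1367/460·1 + (-313/115)·1 + 5/4·1 + (-1/2)·1 = 1 ✓
b·c: (-313/115)·(-23/14) + 5/4·(-11/21) + (-1/2)·199/30 = 1/2 ✓
b·c²: (-313/115)·529/196 + 5/4·121/441 + (-1/2)·39601/900 = -852703/29400 ≠ 1/3 ⇒ order 2.
b·Ac: 5/4·(-92/49) + (-1/2)·(-627/140) = -211/1960 ≠ 1/6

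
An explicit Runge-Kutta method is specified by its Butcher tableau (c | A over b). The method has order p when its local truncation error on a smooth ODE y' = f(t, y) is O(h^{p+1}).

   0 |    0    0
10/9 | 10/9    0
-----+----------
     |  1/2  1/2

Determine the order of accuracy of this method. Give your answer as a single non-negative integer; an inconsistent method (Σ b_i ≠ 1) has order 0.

1

b = (1/2, 1/2)
c = (0, 10/9)
Σ b_i: 1/2·1 + 1/2·1 = 1 ✓
b·c: 1/2·10/9 = 5/9 ≠ 1/2 ⇒ order 1.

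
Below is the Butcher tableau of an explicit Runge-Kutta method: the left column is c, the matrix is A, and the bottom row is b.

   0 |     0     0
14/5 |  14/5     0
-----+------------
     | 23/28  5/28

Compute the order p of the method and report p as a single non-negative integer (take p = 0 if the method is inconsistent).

b = (23/28, 5/28)
c = (0, 14/5)
Σ b_i: 23/28·1 + 5/28·1 = 1 ✓
b·c: 5/28·14/5 = 1/2 ✓; 2 stages ⇒ order 2.

2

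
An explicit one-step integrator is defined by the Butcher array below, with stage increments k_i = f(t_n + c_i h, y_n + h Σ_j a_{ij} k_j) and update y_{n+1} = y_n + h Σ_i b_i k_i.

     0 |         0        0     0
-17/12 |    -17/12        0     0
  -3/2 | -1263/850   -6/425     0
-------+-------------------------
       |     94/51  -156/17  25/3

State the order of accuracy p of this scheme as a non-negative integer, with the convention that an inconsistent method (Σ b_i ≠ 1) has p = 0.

3

b = (94/51, -156/17, 25/3)
c = (0, -17/12, -3/2)
Ac = (0, 0, 1/50)
Σ b_i: 94/51·1 + (-156/17)·1 + 25/3·1 = 1 ✓
b·c: (-156/17)·(-17/12) + 25/3·(-3/2) = 1/2 ✓
b·c²: (-156/17)·289/144 + 25/3·9/4 = 1/3 ✓
b·Ac: 25/3·1/50 = 1/6 ✓; 3 stages ⇒ order 3.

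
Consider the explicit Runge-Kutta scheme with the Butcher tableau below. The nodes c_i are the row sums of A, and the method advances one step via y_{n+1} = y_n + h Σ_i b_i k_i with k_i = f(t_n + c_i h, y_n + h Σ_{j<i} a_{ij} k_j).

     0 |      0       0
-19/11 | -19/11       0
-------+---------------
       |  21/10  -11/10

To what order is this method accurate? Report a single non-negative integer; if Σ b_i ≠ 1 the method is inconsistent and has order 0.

b = (21/10, -11/10)
c = (0, -19/11)
Σ b_i: 21/10·1 + (-11/10)·1 = 1 ✓
b·c: (-11/10)·(-19/11) = 19/10 ≠ 1/2 ⇒ order 1.

1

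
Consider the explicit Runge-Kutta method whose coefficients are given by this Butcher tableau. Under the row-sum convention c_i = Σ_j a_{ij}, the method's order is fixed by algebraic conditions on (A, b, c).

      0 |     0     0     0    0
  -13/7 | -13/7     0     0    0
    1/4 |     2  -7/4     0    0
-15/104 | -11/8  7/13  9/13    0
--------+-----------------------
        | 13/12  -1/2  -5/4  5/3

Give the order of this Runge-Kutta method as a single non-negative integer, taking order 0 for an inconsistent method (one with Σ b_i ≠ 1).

b = (13/12, -1/2, -5/4, 5/3)
c = (0, -13/7, 1/4, -15/104)
Ac = (0, 0, 13/4, -43/52)
Σ b_i: 13/12·1 + (-1/2)·1 + (-5/4)·1 + 5/3·1 = 1 ✓
b·c: (-1/2)·(-13/7) + (-5/4)·1/4 + 5/3·(-15/104) = 547/1456 ≠ 1/2 ⇒ order 1.

1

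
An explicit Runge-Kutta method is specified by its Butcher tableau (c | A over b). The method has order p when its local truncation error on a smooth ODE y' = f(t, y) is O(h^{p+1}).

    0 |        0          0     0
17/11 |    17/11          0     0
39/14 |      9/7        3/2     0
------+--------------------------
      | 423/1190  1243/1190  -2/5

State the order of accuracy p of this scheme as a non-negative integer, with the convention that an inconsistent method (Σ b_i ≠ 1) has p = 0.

2

b = (423/1190, 1243/1190, -2/5)
c = (0, 17/11, 39/14)
Ac = (0, 0, 51/22)
Σ b_i: 423/1190·1 + 1243/1190·1 + (-2/5)·1 = 1 ✓
b·c: 1243/1190·17/11 + (-2/5)·39/14 = 1/2 ✓
b·c²: 1243/1190·289/121 + (-2/5)·1521/196 = -1642/2695 ≠ 1/3 ⇒ order 2.
b·Ac: (-2/5)·51/22 = -51/55 ≠ 1/6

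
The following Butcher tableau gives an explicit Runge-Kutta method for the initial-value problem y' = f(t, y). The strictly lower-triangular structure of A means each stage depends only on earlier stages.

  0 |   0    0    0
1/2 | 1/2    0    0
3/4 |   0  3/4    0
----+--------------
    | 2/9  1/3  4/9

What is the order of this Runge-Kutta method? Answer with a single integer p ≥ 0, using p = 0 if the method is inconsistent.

3

b = (2/9, 1/3, 4/9)
c = (0, 1/2, 3/4)
Ac = (0, 0, 3/8)
Σ b_i: 2/9·1 + 1/3·1 + 4/9·1 = 1 ✓
b·c: 1/3·1/2 + 4/9·3/4 = 1/2 ✓
b·c²: 1/3·1/4 + 4/9·9/16 = 1/3 ✓
b·Ac: 4/9·3/8 = 1/6 ✓; 3 stages ⇒ order 3.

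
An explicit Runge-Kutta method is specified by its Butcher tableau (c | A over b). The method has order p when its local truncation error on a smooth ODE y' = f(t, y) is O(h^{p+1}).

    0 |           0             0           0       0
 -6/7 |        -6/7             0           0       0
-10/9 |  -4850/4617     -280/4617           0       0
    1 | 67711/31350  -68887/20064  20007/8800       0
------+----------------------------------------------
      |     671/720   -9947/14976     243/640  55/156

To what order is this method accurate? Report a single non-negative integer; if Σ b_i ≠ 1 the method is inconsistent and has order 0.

b = (671/720, -9947/14976, 243/640, 55/156)
c = (0, -6/7, -10/9, 1)
Ac = (0, 0, 80/1539, 871/2090)
Σ b_i: 671/720·1 + (-9947/14976)·1 + 243/640·1 + 55/156·1 = 1 ✓
b·c: (-9947/14976)·(-6/7) + 243/640·(-10/9) + 55/156·1 = 1/2 ✓
b·c²: (-9947/14976)·36/49 + 243/640·100/81 + 55/156·1 = 1/3 ✓
b·Ac: 243/640·80/1539 + 55/156·871/2090 = 1/6 ✓
b·c³: (-9947/14976)·(-216/343) + 243/640·(-1000/729) + 55/156·1 = 1/4 ✓
b·(c∘Ac): 243/640·(-800/13851) + 55/156·871/2090 = 1/8 ✓
b·Ac²: 243/640·(-160/3591) + 55/156·416/1463 = 1/12 ✓
b·A²c: 55/156·13/110 = 1/24 ✓; 4 stages ⇒ order 4.

4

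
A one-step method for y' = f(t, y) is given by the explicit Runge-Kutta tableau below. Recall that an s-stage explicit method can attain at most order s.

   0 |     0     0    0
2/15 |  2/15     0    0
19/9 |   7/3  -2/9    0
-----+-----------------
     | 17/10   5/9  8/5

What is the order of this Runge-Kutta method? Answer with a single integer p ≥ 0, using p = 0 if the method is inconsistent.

b = (17/10, 5/9, 8/5)
c = (0, 2/15, 19/9)
Ac = (0, 0, -4/135)
Σ b_i: 17/10·1 + 5/9·1 + 8/5·1 = 347/90 ≠ 1 ⇒ order 0.

0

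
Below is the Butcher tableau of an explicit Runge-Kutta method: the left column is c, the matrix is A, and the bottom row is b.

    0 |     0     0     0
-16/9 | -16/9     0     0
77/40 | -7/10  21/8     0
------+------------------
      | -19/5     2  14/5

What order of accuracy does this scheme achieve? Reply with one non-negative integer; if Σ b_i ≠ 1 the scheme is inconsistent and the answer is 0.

b = (-19/5, 2, 14/5)
c = (0, -16/9, 77/40)
Ac = (0, 0, -14/3)
Σ b_i: (-19/5)·1 + 2·1 + 14/5·1 = 1 ✓
b·c: 2·(-16/9) + 14/5·77/40 = 1651/900 ≠ 1/2 ⇒ order 1.

1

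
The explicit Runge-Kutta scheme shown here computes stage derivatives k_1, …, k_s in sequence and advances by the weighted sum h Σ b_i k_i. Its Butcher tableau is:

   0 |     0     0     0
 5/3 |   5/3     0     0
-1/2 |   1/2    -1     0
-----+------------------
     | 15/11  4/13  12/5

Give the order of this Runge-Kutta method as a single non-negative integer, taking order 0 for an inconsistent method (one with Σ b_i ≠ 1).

0

b = (15/11, 4/13, 12/5)
c = (0, 5/3, -1/2)
Ac = (0, 0, -5/3)
Σ b_i: 15/11·1 + 4/13·1 + 12/5·1 = 2911/715 ≠ 1 ⇒ order 0.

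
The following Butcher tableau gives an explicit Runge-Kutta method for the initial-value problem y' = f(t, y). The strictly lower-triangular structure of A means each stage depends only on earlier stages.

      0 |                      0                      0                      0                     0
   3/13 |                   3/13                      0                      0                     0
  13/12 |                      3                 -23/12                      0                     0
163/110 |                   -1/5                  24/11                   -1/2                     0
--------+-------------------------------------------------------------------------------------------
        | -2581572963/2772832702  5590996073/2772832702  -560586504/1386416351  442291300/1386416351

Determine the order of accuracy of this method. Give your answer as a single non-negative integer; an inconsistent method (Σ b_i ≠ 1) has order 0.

3

b = (-2581572963/2772832702, 5590996073/2772832702, -560586504/1386416351, 442291300/1386416351)
c = (0, 3/13, 13/12, 163/110)
Ac = (0, 0, -23/52, -131/3432)
Σ b_i: (-2581572963/2772832702)·1 + 5590996073/2772832702·1 + (-560586504/1386416351)·1 + 442291300/1386416351·1 = 1 ✓
b·c: 5590996073/2772832702·3/13 + (-560586504/1386416351)·13/12 + 442291300/1386416351·163/110 = 1/2 ✓
b·c²: 5590996073/2772832702·9/169 + (-560586504/1386416351)·169/144 + 442291300/1386416351·26569/12100 = 1/3 ✓
b·Ac: (-560586504/1386416351)·(-23/52) + 442291300/1386416351·(-131/3432) = 1/6 ✓
b·c³: 5590996073/2772832702·27/2197 + (-560586504/1386416351)·2197/1728 + 442291300/1386416351·4330747/1331000 = 3560197830473/6488428522680 ≠ 1/4 ⇒ order 3.
b·(c∘Ac): (-560586504/1386416351)·(-23/48) + 442291300/1386416351·(-21353/377520) = 38001260129/216280950756 ≠ 1/8
b·Ac²: (-560586504/1386416351)·(-69/676) + 442291300/1386416351·(-251963/535392) = -141269425789/1297685704536 ≠ 1/12
b·A²c: 442291300/1386416351·23/104 = 2543174975/36046825126 ≠ 1/24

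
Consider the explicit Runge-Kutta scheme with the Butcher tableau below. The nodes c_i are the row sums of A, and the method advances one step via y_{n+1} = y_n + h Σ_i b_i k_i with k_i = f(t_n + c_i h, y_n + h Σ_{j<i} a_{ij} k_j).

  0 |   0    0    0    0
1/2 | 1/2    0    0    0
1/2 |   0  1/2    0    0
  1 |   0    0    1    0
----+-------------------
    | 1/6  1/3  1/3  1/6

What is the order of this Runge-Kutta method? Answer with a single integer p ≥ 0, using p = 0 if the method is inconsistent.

4

b = (1/6, 1/3, 1/3, 1/6)
c = (0, 1/2, 1/2, 1)
Ac = (0, 0, 1/4, 1/2)
Σ b_i: 1/6·1 + 1/3·1 + 1/3·1 + 1/6·1 = 1 ✓
b·c: 1/3·1/2 + 1/3·1/2 + 1/6·1 = 1/2 ✓
b·c²: 1/3·1/4 + 1/3·1/4 + 1/6·1 = 1/3 ✓
b·Ac: 1/3·1/4 + 1/6·1/2 = 1/6 ✓
b·c³: 1/3·1/8 + 1/3·1/8 + 1/6·1 = 1/4 ✓
b·(c∘Ac): 1/3·1/8 + 1/6·1/2 = 1/8 ✓
b·Ac²: 1/3·1/8 + 1/6·1/4 = 1/12 ✓
b·A²c: 1/6·1/4 = 1/24 ✓; 4 stages ⇒ order 4.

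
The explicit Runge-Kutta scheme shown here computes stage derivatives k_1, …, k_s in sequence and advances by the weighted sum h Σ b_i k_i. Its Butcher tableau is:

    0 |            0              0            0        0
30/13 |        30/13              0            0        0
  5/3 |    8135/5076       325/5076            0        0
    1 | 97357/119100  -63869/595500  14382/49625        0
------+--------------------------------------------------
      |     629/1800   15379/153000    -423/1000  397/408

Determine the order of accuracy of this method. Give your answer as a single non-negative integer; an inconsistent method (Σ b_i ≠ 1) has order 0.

4

b = (629/1800, 15379/153000, -423/1000, 397/408)
c = (0, 30/13, 5/3, 1)
Ac = (0, 0, 125/846, 187/794)
Σ b_i: 629/1800·1 + 15379/153000·1 + (-423/1000)·1 + 397/408·1 = 1 ✓
b·c: 15379/153000·30/13 + (-423/1000)·5/3 + 397/408·1 = 1/2 ✓
b·c²: 15379/153000·900/169 + (-423/1000)·25/9 + 397/408·1 = 1/3 ✓
b·Ac: (-423/1000)·125/846 + 397/408·187/794 = 1/6 ✓
b·c³: 15379/153000·27000/2197 + (-423/1000)·125/27 + 397/408·1 = 1/4 ✓
b·(c∘Ac): (-423/1000)·625/2538 + 397/408·187/794 = 1/8 ✓
b·Ac²: (-423/1000)·625/1833 + 397/408·1207/5161 = 1/12 ✓
b·A²c: 397/408·17/397 = 1/24 ✓; 4 stages ⇒ order 4.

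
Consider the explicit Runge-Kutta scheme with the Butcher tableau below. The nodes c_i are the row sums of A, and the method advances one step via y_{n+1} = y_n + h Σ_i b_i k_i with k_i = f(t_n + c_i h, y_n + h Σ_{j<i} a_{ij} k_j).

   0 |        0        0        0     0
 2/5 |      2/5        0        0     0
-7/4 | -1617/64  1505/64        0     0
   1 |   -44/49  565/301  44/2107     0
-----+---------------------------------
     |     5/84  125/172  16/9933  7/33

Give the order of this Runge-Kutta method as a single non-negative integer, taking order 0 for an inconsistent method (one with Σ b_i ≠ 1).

b = (5/84, 125/172, 16/9933, 7/33)
c = (0, 2/5, -7/4, 1)
Ac = (0, 0, 301/32, 5/7)
Σ b_i: 5/84·1 + 125/172·1 + 16/9933·1 + 7/33·1 = 1 ✓
b·c: 125/172·2/5 + 16/9933·(-7/4) + 7/33·1 = 1/2 ✓
b·c²: 125/172·4/25 + 16/9933·49/16 + 7/33·1 = 1/3 ✓
b·Ac: 16/9933·301/32 + 7/33·5/7 = 1/6 ✓
b·c³: 125/172·8/125 + 16/9933·(-343/64) + 7/33·1 = 1/4 ✓
b·(c∘Ac): 16/9933·(-2107/128) + 7/33·5/7 = 1/8 ✓
b·Ac²: 16/9933·301/80 + 7/33·51/140 = 1/12 ✓
b·A²c: 7/33·11/56 = 1/24 ✓; 4 stages ⇒ order 4.

4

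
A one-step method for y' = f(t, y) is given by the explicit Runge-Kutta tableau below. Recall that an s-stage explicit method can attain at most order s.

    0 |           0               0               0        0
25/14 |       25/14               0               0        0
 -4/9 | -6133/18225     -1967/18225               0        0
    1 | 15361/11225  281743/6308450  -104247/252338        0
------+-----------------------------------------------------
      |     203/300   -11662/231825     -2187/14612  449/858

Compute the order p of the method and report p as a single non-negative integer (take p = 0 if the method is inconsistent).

4

b = (203/300, -11662/231825, -2187/14612, 449/858)
c = (0, 25/14, -4/9, 1)
Ac = (0, 0, -281/1458, 473/1796)
Σ b_i: 203/300·1 + (-11662/231825)·1 + (-2187/14612)·1 + 449/858·1 = 1 ✓
b·c: (-11662/231825)·25/14 + (-2187/14612)·(-4/9) + 449/858·1 = 1/2 ✓
b·c²: (-11662/231825)·625/196 + (-2187/14612)·16/81 + 449/858·1 = 1/3 ✓
b·Ac: (-2187/14612)·(-281/1458) + 449/858·473/1796 = 1/6 ✓
b·c³: (-11662/231825)·15625/2744 + (-2187/14612)·(-64/729) + 449/858·1 = 1/4 ✓
b·(c∘Ac): (-2187/14612)·562/6561 + 449/858·473/1796 = 1/8 ✓
b·Ac²: (-2187/14612)·(-7025/20412) + 449/858·1529/25144 = 1/12 ✓
b·A²c: 449/858·143/1796 = 1/24 ✓; 4 stages ⇒ order 4.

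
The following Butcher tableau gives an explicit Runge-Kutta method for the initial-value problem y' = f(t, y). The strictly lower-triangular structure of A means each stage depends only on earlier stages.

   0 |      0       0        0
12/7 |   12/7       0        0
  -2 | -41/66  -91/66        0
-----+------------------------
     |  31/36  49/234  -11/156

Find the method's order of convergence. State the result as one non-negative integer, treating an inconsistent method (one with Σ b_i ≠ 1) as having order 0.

b = (31/36, 49/234, -11/156)
c = (0, 12/7, -2)
Ac = (0, 0, -26/11)
Σ b_i: 31/36·1 + 49/234·1 + (-11/156)·1 = 1 ✓
b·c: 49/234·12/7 + (-11/156)·(-2) = 1/2 ✓
b·c²: 49/234·144/49 + (-11/156)·4 = 1/3 ✓
b·Ac: (-11/156)·(-26/11) = 1/6 ✓; 3 stages ⇒ order 3.

3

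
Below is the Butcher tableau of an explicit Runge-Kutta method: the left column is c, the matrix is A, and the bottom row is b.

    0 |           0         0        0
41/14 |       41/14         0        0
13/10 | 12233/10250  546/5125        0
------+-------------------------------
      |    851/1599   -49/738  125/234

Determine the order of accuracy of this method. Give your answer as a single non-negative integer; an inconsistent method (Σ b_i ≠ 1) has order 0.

3

b = (851/1599, -49/738, 125/234)
c = (0, 41/14, 13/10)
Ac = (0, 0, 39/125)
Σ b_i: 851/1599·1 + (-49/738)·1 + 125/234·1 = 1 ✓
b·c: (-49/738)·41/14 + 125/234·13/10 = 1/2 ✓
b·c²: (-49/738)·1681/196 + 125/234·169/100 = 1/3 ✓
b·Ac: 125/234·39/125 = 1/6 ✓; 3 stages ⇒ order 3.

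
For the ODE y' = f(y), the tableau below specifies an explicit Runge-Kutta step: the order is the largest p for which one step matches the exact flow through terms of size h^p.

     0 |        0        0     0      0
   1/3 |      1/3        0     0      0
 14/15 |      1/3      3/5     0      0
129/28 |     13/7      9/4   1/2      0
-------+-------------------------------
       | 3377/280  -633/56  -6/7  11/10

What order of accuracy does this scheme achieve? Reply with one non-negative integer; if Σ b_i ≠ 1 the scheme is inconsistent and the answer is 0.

b = (3377/280, -633/56, -6/7, 11/10)
c = (0, 1/3, 14/15, 129/28)
Ac = (0, 0, 1/5, 73/60)
Σ b_i: 3377/280·1 + (-633/56)·1 + (-6/7)·1 + 11/10·1 = 1 ✓
b·c: (-633/56)·1/3 + (-6/7)·14/15 + 11/10·129/28 = 1/2 ✓
b·c²: (-633/56)·1/9 + (-6/7)·196/225 + 11/10·16641/784 = 2510257/117600 ≠ 1/3 ⇒ order 2.
b·Ac: (-6/7)·1/5 + 11/10·73/60 = 4901/4200 ≠ 1/6

2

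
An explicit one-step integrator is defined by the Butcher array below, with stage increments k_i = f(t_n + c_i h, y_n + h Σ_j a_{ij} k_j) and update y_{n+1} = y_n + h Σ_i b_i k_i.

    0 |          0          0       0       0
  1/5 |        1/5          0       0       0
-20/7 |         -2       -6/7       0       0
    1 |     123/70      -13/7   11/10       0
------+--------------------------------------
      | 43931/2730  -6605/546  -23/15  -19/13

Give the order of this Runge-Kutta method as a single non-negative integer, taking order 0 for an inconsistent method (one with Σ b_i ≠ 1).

2

b = (43931/2730, -6605/546, -23/15, -19/13)
c = (0, 1/5, -20/7, 1)
Ac = (0, 0, -6/35, -123/35)
Σ b_i: 43931/2730·1 + (-6605/546)·1 + (-23/15)·1 + (-19/13)·1 = 1 ✓
b·c: (-6605/546)·1/5 + (-23/15)·(-20/7) + (-19/13)·1 = 1/2 ✓
b·c²: (-6605/546)·1/25 + (-23/15)·400/49 + (-19/13)·1 = -276377/19110 ≠ 1/3 ⇒ order 2.
b·Ac: (-23/15)·(-6/35) + (-19/13)·(-123/35) = 12283/2275 ≠ 1/6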